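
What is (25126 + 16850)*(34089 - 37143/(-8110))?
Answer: 5803159605804/4055 ≈ 1.4311e+9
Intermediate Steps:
(25126 + 16850)*(34089 - 37143/(-8110)) = 41976*(34089 - 37143*(-1/8110)) = 41976*(34089 + 37143/8110) = 41976*(276498933/8110) = 5803159605804/4055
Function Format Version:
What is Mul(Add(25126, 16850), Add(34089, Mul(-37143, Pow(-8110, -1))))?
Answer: Rational(5803159605804, 4055) ≈ 1.4311e+9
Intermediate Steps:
Mul(Add(25126, 16850), Add(34089, Mul(-37143, Pow(-8110, -1)))) = Mul(41976, Add(34089, Mul(-37143, Rational(-1, 8110)))) = Mul(41976, Add(34089, Rational(37143, 8110))) = Mul(41976, Rational(276498933, 8110)) = Rational(5803159605804, 4055)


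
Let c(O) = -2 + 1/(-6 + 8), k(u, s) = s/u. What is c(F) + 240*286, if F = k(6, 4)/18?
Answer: 137277/2 ≈ 68639.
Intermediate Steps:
F = 1/27 (F = (4/6)/18 = (4*(1/6))*(1/18) = (2/3)*(1/18) = 1/27 ≈ 0.037037)
c(O) = -3/2 (c(O) = -2 + 1/2 = -3/2)
c(F) + 240*286 = -3/2 + 240*286 = -3/2 + 68640 = 137277/2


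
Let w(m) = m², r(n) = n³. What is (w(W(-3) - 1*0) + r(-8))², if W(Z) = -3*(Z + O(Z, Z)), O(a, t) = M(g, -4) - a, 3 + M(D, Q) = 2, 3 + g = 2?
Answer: 253009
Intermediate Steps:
g = -1 (g = -3 + 2 = -1)
M(D, Q) = -1 (M(D, Q) = -3 + 2 = -1)
O(a, t) = -1 - a
W(Z) = 3 (W(Z) = -3*(Z + (-1 - Z)) = -3*(-1) = 3)
(w(W(-3) - 1*0) + r(-8))² = ((3 - 1*0)² + (-8)³)² = ((3 + 0)² - 512)² = (3² - 512)² = (9 - 512)² = (-503)² = 253009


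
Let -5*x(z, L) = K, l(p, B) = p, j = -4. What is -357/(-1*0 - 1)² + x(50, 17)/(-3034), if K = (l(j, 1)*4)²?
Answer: -2707717/7585 ≈ -356.98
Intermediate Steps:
K = 256 (K = (-4*4)² = (-16)² = 256)
x(z, L) = -256/5 (x(z, L) = -⅕*256 = -256/5)
-357/(-1*0 - 1)² + x(50, 17)/(-3034) = -357/(-1*0 - 1)² - 256/5/(-3034) = -357/(0 - 1)² - 256/5*(-1/3034) = -357/((-1)²) + 128/7585 = -357/1 + 128/7585 = -357*1 + 128/7585 = -357 + 128/7585 = -2707717/7585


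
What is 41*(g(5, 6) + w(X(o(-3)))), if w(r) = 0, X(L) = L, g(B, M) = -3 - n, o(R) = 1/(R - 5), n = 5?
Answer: -328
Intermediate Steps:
o(R) = 1/(-5 + R)
g(B, M) = -8 (g(B, M) = -3 - 1*5 = -3 - 5 = -8)
41*(g(5, 6) + w(X(o(-3)))) = 41*(-8 + 0) = 41*(-8) = -328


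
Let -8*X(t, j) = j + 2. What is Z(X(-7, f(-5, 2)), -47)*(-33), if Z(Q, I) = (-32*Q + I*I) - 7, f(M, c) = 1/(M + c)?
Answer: -72886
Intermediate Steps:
X(t, j) = -1/4 - j/8 (X(t, j) = -(j + 2)/8 = -(2 + j)/8 = -1/4 - j/8)
Z(Q, I) = -7 + I**2 - 32*Q (Z(Q, I) = (-32*Q + I**2) - 7 = (I**2 - 32*Q) - 7 = -7 + I**2 - 32*Q)
Z(X(-7, f(-5, 2)), -47)*(-33) = (-7 + (-47)**2 - 32*(-1/4 - 1/(8*(-5 + 2))))*(-33) = (-7 + 2209 - 32*(-1/4 - 1/8/(-3)))*(-33) = (-7 + 2209 - 32*(-1/4 - 1/8*(-1/3)))*(-33) = (-7 + 2209 - 32*(-1/4 + 1/24))*(-33) = (-7 + 2209 - 32*(-5/24))*(-33) = (-7 + 2209 + 20/3)*(-33) = (6626/3)*(-33) = -72886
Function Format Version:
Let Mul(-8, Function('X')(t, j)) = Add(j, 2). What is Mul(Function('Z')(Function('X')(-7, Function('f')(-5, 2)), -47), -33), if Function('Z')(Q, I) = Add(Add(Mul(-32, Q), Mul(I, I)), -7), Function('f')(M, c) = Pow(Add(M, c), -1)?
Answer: -72886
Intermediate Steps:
Function('X')(t, j) = Add(Rational(-1, 4), Mul(Rational(-1, 8), j)) (Function('X')(t, j) = Mul(Rational(-1, 8), Add(j, 2)) = Mul(Rational(-1, 8), Add(2, j)) = Add(Rational(-1, 4), Mul(Rational(-1, 8), j)))
Function('Z')(Q, I) = Add(-7, Pow(I, 2), Mul(-32, Q)) (Function('Z')(Q, I) = Add(Add(Mul(-32, Q), Pow(I, 2)), -7) = Add(Add(Pow(I, 2), Mul(-32, Q)), -7) = Add(-7, Pow(I, 2), Mul(-32, Q)))
Mul(Function('Z')(Function('X')(-7, Function('f')(-5, 2)), -47), -33) = Mul(Add(-7, Pow(-47, 2), Mul(-32, Add(Rational(-1, 4), Mul(Rational(-1, 8), Pow(Add(-5, 2), -1))))), -33) = Mul(Add(-7, 2209, Mul(-32, Add(Rational(-1, 4), Mul(Rational(-1, 8), Pow(-3, -1))))), -33) = Mul(Add(-7, 2209, Mul(-32, Add(Rational(-1, 4), Mul(Rational(-1, 8), Rational(-1, 3))))), -33) = Mul(Add(-7, 2209, Mul(-32, Add(Rational(-1, 4), Rational(1, 24)))), -33) = Mul(Add(-7, 2209, Mul(-32, Rational(-5, 24))), -33) = Mul(Add(-7, 2209, Rational(20, 3)), -33) = Mul(Rational(6626, 3), -33) = -72886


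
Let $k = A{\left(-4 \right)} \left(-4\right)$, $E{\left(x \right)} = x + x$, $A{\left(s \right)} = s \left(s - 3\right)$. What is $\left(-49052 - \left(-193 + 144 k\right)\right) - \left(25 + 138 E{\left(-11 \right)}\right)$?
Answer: $-29720$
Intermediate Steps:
$A{\left(s \right)} = s \left(-3 + s\right)$
$E{\left(x \right)} = 2 x$
$k = -112$ ($k = - 4 \left(-3 - 4\right) \left(-4\right) = \left(-4\right) \left(-7\right) \left(-4\right) = 28 \left(-4\right) = -112$)
$\left(-49052 - \left(-193 + 144 k\right)\right) - \left(25 + 138 E{\left(-11 \right)}\right) = \left(-49052 + \left(\left(-144\right) \left(-112\right) + 193\right)\right) - \left(25 + 138 \cdot 2 \left(-11\right)\right) = \left(-49052 + \left(16128 + 193\right)\right) - -3011 = \left(-49052 + 16321\right) + \left(-25 + 3036\right) = -32731 + 3011 = -29720$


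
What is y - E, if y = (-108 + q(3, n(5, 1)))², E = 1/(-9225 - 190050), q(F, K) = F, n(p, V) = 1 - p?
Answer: 2197006876/199275 ≈ 11025.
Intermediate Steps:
E = -1/199275 (E = 1/(-199275) = -1/199275 ≈ -5.0182e-6)
y = 11025 (y = (-108 + 3)² = (-105)² = 11025)
y - E = 11025 - 1*(-1/199275) = 11025 + 1/199275 = 2197006876/199275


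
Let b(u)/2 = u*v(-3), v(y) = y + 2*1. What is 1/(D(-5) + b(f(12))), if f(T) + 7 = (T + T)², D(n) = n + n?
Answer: -1/1148 ≈ -0.00087108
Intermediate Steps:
D(n) = 2*n
f(T) = -7 + 4*T² (f(T) = -7 + (T + T)² = -7 + (2*T)² = -7 + 4*T²)
v(y) = 2 + y (v(y) = y + 2 = 2 + y)
b(u) = -2*u (b(u) = 2*(u*(2 - 3)) = 2*(u*(-1)) = 2*(-u) = -2*u)
1/(D(-5) + b(f(12))) = 1/(2*(-5) - 2*(-7 + 4*12²)) = 1/(-10 - 2*(-7 + 4*144)) = 1/(-10 - 2*(-7 + 576)) = 1/(-10 - 2*569) = 1/(-10 - 1138) = 1/(-1148) = -1/1148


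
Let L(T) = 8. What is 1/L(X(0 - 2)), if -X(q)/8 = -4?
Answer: 1/8 ≈ 0.12500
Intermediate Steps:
X(q) = 32 (X(q) = -8*(-4) = 32)
1/L(X(0 - 2)) = 1/8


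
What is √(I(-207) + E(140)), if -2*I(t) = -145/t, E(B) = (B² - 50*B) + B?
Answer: √242613890/138 ≈ 112.87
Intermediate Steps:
E(B) = B² - 49*B
I(t) = 145/(2*t) (I(t) = -(-145)/(2*t) = 145/(2*t))
√(I(-207) + E(140)) = √((145/2)/(-207) + 140*(-49 + 140)) = √((145/2)*(-1/207) + 140*91) = √(-145/414 + 12740) = √(5274215/414) = √242613890/138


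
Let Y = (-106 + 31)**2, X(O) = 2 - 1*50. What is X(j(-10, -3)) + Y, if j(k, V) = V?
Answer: 5577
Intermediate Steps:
X(O) = -48 (X(O) = 2 - 50 = -48)
Y = 5625 (Y = (-75)**2 = 5625)
X(j(-10, -3)) + Y = -48 + 5625 = 5577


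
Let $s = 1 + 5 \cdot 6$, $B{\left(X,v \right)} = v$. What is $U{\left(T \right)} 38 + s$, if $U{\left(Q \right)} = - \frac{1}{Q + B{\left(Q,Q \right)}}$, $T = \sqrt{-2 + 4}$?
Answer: $31 - \frac{19 \sqrt{2}}{2} \approx 17.565$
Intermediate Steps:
$s = 31$ ($s = 1 + 30 = 31$)
$T = \sqrt{2} \approx 1.4142$
$U{\left(Q \right)} = - \frac{1}{2 Q}$ ($U{\left(Q \right)} = - \frac{1}{Q + Q} = - \frac{1}{2 Q}$)
$U{\left(T \right)} 38 + s = - \frac{1}{2 \sqrt{2}} \cdot 38 + 31 = - \frac{\frac{1}{2} \sqrt{2}}{2} \cdot 38 + 31 = - \frac{\sqrt{2}}{4} \cdot 38 + 31 = - \frac{19 \sqrt{2}}{2} + 31 = 31 - \frac{19 \sqrt{2}}{2}$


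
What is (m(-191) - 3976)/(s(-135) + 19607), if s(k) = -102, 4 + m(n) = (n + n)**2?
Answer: 141944/19505 ≈ 7.2773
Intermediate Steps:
m(n) = -4 + 4*n**2 (m(n) = -4 + (n + n)**2 = -4 + (2*n)**2 = -4 + 4*n**2)
(m(-191) - 3976)/(s(-135) + 19607) = ((-4 + 4*(-191)**2) - 3976)/(-102 + 19607) = ((-4 + 4*36481) - 3976)/19505 = ((-4 + 145924) - 3976)*(1/19505) = (145920 - 3976)*(1/19505) = 141944*(1/19505) = 141944/19505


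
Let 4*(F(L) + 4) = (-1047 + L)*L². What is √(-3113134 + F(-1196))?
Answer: I*√805218910 ≈ 28376.0*I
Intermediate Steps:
F(L) = -4 + L²*(-1047 + L)/4 (F(L) = -4 + ((-1047 + L)*L²)/4 = -4 + (L²*(-1047 + L))/4 = -4 + L²*(-1047 + L)/4)
√(-3113134 + F(-1196)) = √(-3113134 + (-4 - 1047/4*(-1196)² + (¼)*(-1196)³)) = √(-3113134 + (-4 - 1047/4*1430416 + (¼)*(-1710777536))) = √(-3113134 + (-4 - 374411388 - 427694384)) = √(-3113134 - 802105776) = √(-805218910) = I*√805218910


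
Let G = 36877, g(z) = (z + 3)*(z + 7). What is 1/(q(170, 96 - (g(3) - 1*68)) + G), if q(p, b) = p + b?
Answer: 1/37151 ≈ 2.6917e-5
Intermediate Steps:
g(z) = (3 + z)*(7 + z)
q(p, b) = b + p
1/(q(170, 96 - (g(3) - 1*68)) + G) = 1/(((96 - ((21 + 3² + 10*3) - 1*68)) + 170) + 36877) = 1/(((96 - ((21 + 9 + 30) - 68)) + 170) + 36877) = 1/(((96 - (60 - 68)) + 170) + 36877) = 1/(((96 - 1*(-8)) + 170) + 36877) = 1/(((96 + 8) + 170) + 36877) = 1/((104 + 170) + 36877) = 1/(274 + 36877) = 1/37151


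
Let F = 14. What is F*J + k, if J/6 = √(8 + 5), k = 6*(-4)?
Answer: -24 + 84*√13 ≈ 278.87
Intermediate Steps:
k = -24
J = 6*√13 (J = 6*√(8 + 5) = 6*√13 ≈ 21.633)
F*J + k = 14*(6*√13) - 24 = 84*√13 - 24 = -24 + 84*√13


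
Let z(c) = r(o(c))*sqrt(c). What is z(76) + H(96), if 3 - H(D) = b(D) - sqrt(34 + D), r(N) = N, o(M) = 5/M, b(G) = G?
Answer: -93 + sqrt(130) + 5*sqrt(19)/38 ≈ -81.025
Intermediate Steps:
z(c) = 5/sqrt(c) (z(c) = (5/c)*sqrt(c) = 5/sqrt(c))
H(D) = 3 + sqrt(34 + D) - D (H(D) = 3 - (D - sqrt(34 + D)) = 3 + (sqrt(34 + D) - D) = 3 + sqrt(34 + D) - D)
z(76) + H(96) = 5/sqrt(76) + (3 + sqrt(34 + 96) - 1*96) = 5*(sqrt(19)/38) + (3 + sqrt(130) - 96) = 5*sqrt(19)/38 + (-93 + sqrt(130)) = -93 + sqrt(130) + 5*sqrt(19)/38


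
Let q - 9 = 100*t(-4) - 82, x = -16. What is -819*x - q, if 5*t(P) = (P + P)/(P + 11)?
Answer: 92399/7 ≈ 13200.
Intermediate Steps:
t(P) = 2*P/(5*(11 + P)) (t(P) = ((P + P)/(P + 11))/5 = ((2*P)/(11 + P))/5 = (2*P/(11 + P))/5 = 2*P/(5*(11 + P)))
q = -671/7 (q = 9 + (100*((⅖)*(-4)/(11 - 4)) - 82) = 9 + (100*((⅖)*(-4)/7) - 82) = 9 + (100*((⅖)*(-4)*(⅐)) - 82) = 9 + (100*(-8/35) - 82) = 9 + (-160/7 - 82) = 9 - 734/7 = -671/7 ≈ -95.857)
-819*x - q = -819*(-16) - 1*(-671/7) = 13104 + 671/7 = 92399/7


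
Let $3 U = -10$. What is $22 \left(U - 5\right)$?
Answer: $- \frac{550}{3} \approx -183.33$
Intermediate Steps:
$U = - \frac{10}{3}$ ($U = \frac{1}{3} \left(-10\right) = - \frac{10}{3} \approx -3.3333$)
$22 \left(U - 5\right) = 22 \left(- \frac{10}{3} - 5\right) = 22 \left(- \frac{25}{3}\right) = - \frac{550}{3}$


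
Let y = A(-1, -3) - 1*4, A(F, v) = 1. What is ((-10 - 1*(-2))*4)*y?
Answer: 96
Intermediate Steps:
y = -3 (y = 1 - 1*4 = 1 - 4 = -3)
((-10 - 1*(-2))*4)*y = ((-10 - 1*(-2))*4)*(-3) = ((-10 + 2)*4)*(-3) = -8*4*(-3) = -32*(-3) = 96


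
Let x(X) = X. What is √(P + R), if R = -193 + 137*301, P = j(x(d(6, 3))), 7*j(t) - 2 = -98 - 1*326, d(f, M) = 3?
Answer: √2008202/7 ≈ 202.44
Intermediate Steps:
j(t) = -422/7 (j(t) = 2/7 + (-98 - 1*326)/7 = 2/7 + (-98 - 326)/7 = 2/7 + (⅐)*(-424) = 2/7 - 424/7 = -422/7)
P = -422/7 ≈ -60.286
R = 41044 (R = -193 + 41237 = 41044)
√(P + R) = √(-422/7 + 41044) = √(286886/7) = √2008202/7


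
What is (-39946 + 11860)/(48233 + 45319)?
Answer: -4681/15592 ≈ -0.30022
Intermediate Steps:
(-39946 + 11860)/(48233 + 45319) = -28086/93552 = -28086*1/93552 = -4681/15592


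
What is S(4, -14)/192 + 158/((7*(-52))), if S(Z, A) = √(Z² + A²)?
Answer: -79/182 + √53/96 ≈ -0.35823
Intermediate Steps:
S(Z, A) = √(A² + Z²)
S(4, -14)/192 + 158/((7*(-52))) = √((-14)² + 4²)/192 + 158/((7*(-52))) = √(196 + 16)*(1/192) + 158/(-364) = √212*(1/192) + 158*(-1/364) = (2*√53)*(1/192) - 79/182 = √53/96 - 79/182 = -79/182 + √53/96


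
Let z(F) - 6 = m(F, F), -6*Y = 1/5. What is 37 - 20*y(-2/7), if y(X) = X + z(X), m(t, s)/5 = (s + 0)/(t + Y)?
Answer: -78247/469 ≈ -166.84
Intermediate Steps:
Y = -1/30 (Y = -⅙/5 = -⅙*⅕ = -1/30 ≈ -0.033333)
m(t, s) = 5*s/(-1/30 + t) (m(t, s) = 5*((s + 0)/(t - 1/30)) = 5*(s/(-1/30 + t)) = 5*s/(-1/30 + t))
z(F) = 6 + 150*F/(-1 + 30*F)
y(X) = X + 6*(-1 + 55*X)/(-1 + 30*X)
37 - 20*y(-2/7) = 37 - 20*(-6 + 30*(-2/7)² + 329*(-2/7))/(-1 + 30*(-2/7)) = 37 - 20*(-6 + 30*(4/49) - 94)/(-1 - 60/7) = 37 - 20*(-6 + 120/49 - 94)/(-67/7) = 37 - (-140)*(-4780)/(67*49) = 37 - 20*4780/469 = 37 - 95600/469 = -78247/469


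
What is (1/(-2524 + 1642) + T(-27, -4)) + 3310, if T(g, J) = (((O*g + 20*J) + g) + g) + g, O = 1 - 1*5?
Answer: 2872673/882 ≈ 3257.0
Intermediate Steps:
O = -4 (O = 1 - 5 = -4)
T(g, J) = -g + 20*J (T(g, J) = (((-4*g + 20*J) + g) + g) + g = ((-3*g + 20*J) + g) + g = (-2*g + 20*J) + g = -g + 20*J)
(1/(-2524 + 1642) + T(-27, -4)) + 3310 = (1/(-2524 + 1642) + (-1*(-27) + 20*(-4))) + 3310 = (1/(-882) + (27 - 80)) + 3310 = (-1/882 - 53) + 3310 = -46747/882 + 3310 = 2872673/882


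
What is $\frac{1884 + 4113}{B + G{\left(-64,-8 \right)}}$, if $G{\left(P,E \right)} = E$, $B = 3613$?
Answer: $\frac{5997}{3605} \approx 1.6635$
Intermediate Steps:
$\frac{1884 + 4113}{B + G{\left(-64,-8 \right)}} = \frac{1884 + 4113}{3613 - 8} = \frac{5997}{3605}$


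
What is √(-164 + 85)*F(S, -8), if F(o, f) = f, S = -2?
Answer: -8*I*√79 ≈ -71.106*I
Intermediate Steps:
√(-164 + 85)*F(S, -8) = √(-164 + 85)*(-8) = √(-79)*(-8) = (I*√79)*(-8) = -8*I*√79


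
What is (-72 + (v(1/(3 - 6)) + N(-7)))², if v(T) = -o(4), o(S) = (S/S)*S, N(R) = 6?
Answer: 4900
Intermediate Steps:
o(S) = S (o(S) = 1*S = S)
v(T) = -4 (v(T) = -1*4 = -4)
(-72 + (v(1/(3 - 6)) + N(-7)))² = (-72 + (-4 + 6))² = (-72 + 2)² = (-70)² = 4900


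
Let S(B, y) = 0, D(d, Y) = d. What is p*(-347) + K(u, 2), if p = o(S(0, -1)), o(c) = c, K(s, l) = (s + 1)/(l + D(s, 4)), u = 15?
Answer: 16/17 ≈ 0.94118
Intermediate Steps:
K(s, l) = (1 + s)/(l + s) (K(s, l) = (s + 1)/(l + s) = (1 + s)/(l + s))
p = 0
p*(-347) + K(u, 2) = 0*(-347) + (1 + 15)/(2 + 15) = 0 + 16/17 = 16/17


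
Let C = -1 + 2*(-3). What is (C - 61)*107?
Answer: -7276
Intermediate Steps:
C = -7 (C = -1 - 6 = -7)
(C - 61)*107 = (-7 - 61)*107 = -68*107 = -7276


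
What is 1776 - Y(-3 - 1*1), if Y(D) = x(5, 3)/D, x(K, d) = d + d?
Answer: 3555/2 ≈ 1777.5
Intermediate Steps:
x(K, d) = 2*d
Y(D) = 6/D (Y(D) = (2*3)/D = 6/D)
1776 - Y(-3 - 1*1) = 1776 - 6/(-3 - 1*1) = 1776 - 6/(-3 - 1) = 1776 - 6/(-4) = 1776 - 6*(-1)/4 = 1776 - 1*(-3/2) = 1776 + 3/2 = 3555/2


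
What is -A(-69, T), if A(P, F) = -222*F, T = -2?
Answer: -444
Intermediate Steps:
-A(-69, T) = -(-222)*(-2) = -1*444 = -444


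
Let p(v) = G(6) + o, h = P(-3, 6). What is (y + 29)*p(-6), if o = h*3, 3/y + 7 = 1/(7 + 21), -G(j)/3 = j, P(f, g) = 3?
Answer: -16713/65 ≈ -257.12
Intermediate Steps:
G(j) = -3*j
h = 3
y = -28/65 (y = 3/(-7 + 1/(7 + 21)) = 3/(-7 + 1/28) = 3/(-195/28) = 3*(-28/195) = -28/65 ≈ -0.43077)
o = 9 (o = 3*3 = 9)
p(v) = -9 (p(v) = -3*6 + 9 = -18 + 9 = -9)
(y + 29)*p(-6) = (-28/65 + 29)*(-9) = (1857/65)*(-9) = -16713/65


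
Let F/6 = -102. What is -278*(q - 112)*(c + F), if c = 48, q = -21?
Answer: -20853336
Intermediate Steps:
F = -612 (F = 6*(-102) = -612)
-278*(q - 112)*(c + F) = -278*(-21 - 112)*(48 - 612) = -(-36974)*(-564) = -278*75012 = -20853336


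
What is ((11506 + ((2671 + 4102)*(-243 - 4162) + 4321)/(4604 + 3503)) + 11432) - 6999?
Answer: 99386729/8107 ≈ 12259.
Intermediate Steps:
((11506 + ((2671 + 4102)*(-243 - 4162) + 4321)/(4604 + 3503)) + 11432) - 6999 = ((11506 + (6773*(-4405) + 4321)/8107) + 11432) - 6999 = ((11506 + (-29835065 + 4321)*(1/8107)) + 11432) - 6999 = ((11506 - 29830744*1/8107) + 11432) - 6999 = ((11506 - 29830744/8107) + 11432) - 6999 = (63448398/8107 + 11432) - 6999 = 156127622/8107 - 6999 = 99386729/8107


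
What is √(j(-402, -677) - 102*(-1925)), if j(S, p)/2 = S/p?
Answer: √89993443458/677 ≈ 443.12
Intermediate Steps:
j(S, p) = 2*S/p (j(S, p) = 2*(S/p) = 2*S/p)
√(j(-402, -677) - 102*(-1925)) = √(2*(-402)/(-677) - 102*(-1925)) = √(2*(-402)*(-1/677) + 196350) = √(804/677 + 196350) = √(132929754/677) = √89993443458/677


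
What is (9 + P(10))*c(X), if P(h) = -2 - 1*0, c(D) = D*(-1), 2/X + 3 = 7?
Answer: -7/2 ≈ -3.5000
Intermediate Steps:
X = 1/2 (X = 2/(-3 + 7) = 2/4 = 2*(1/4) = 1/2 ≈ 0.50000)
c(D) = -D
P(h) = -2 (P(h) = -2 + 0 = -2)
(9 + P(10))*c(X) = (9 - 2)*(-1*1/2) = 7*(-1/2) = -7/2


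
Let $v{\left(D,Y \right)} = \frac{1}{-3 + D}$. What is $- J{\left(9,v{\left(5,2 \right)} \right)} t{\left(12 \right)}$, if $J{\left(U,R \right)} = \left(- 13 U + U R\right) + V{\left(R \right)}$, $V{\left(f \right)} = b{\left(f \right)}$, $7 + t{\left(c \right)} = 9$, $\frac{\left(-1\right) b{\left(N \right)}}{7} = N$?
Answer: $232$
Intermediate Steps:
$b{\left(N \right)} = - 7 N$
$t{\left(c \right)} = 2$ ($t{\left(c \right)} = -7 + 9 = 2$)
$V{\left(f \right)} = - 7 f$
$J{\left(U,R \right)} = - 13 U - 7 R + R U$ ($J{\left(U,R \right)} = \left(- 13 U + U R\right) - 7 R = \left(- 13 U + R U\right) - 7 R = - 13 U - 7 R + R U$)
$- J{\left(9,v{\left(5,2 \right)} \right)} t{\left(12 \right)} = - (\left(-13\right) 9 - \frac{7}{-3 + 5} + \frac{1}{-3 + 5} \cdot 9) 2 = - (-117 - \frac{7}{2} + \frac{1}{2} \cdot 9) 2 = - (-117 - \frac{7}{2} + \frac{9}{2}) 2 = \left(-1\right) \left(-116\right) 2 = 116 \cdot 2 = 232$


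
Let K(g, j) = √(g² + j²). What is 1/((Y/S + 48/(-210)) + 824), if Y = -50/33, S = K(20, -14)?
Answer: 163740820320/134885008704839 + 1010625*√149/134885008704839 ≈ 0.0012140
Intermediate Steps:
S = 2*√149 (S = √(20² + (-14)²) = √(400 + 196) = √596 = 2*√149 ≈ 24.413)
Y = -50/33 (Y = -50*1/33 = -50/33 ≈ -1.5152)
1/((Y/S + 48/(-210)) + 824) = 1/((-50*√149/298/33 + 48/(-210)) + 824) = 1/((-25*√149/4917 + 48*(-1/210)) + 824) = 1/((-25*√149/4917 - 8/35) + 824) = 1/((-8/35 - 25*√149/4917) + 824) = 1/(28832/35 - 25*√149/4917)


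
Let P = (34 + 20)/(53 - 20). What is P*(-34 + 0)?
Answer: -612/11 ≈ -55.636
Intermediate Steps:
P = 18/11 (P = 54/33 = 54*(1/33) = 18/11 ≈ 1.6364)
P*(-34 + 0) = 18*(-34 + 0)/11 = (18/11)*(-34) = -612/11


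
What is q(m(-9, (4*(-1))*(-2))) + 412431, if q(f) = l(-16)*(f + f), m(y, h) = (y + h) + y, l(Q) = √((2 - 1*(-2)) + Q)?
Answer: 412431 - 40*I*√3 ≈ 4.1243e+5 - 69.282*I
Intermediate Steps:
l(Q) = √(4 + Q) (l(Q) = √((2 + 2) + Q) = √(4 + Q))
m(y, h) = h + 2*y (m(y, h) = (h + y) + y = h + 2*y)
q(f) = 4*I*f*√3 (q(f) = √(4 - 16)*(f + f) = √(-12)*(2*f) = (2*I*√3)*(2*f) = 4*I*f*√3)
q(m(-9, (4*(-1))*(-2))) + 412431 = 4*I*((4*(-1))*(-2) + 2*(-9))*√3 + 412431 = 4*I*(-4*(-2) - 18)*√3 + 412431 = 4*I*(8 - 18)*√3 + 412431 = 4*I*(-10)*√3 + 412431 = -40*I*√3 + 412431 = 412431 - 40*I*√3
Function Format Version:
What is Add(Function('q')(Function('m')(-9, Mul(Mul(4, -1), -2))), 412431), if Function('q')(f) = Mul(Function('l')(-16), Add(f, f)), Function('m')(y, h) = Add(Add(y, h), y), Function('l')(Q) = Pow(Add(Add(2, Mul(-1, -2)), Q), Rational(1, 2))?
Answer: Add(412431, Mul(-40, I, Pow(3, Rational(1, 2)))) ≈ Add(4.1243e+5, Mul(-69.282, I))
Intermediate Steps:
Function('l')(Q) = Pow(Add(4, Q), Rational(1, 2)) (Function('l')(Q) = Pow(Add(Add(2, 2), Q), Rational(1, 2)) = Pow(Add(4, Q), Rational(1, 2)))
Function('m')(y, h) = Add(h, Mul(2, y)) (Function('m')(y, h) = Add(Add(h, y), y) = Add(h, Mul(2, y)))
Function('q')(f) = Mul(4, I, f, Pow(3, Rational(1, 2))) (Function('q')(f) = Mul(Pow(Add(4, -16), Rational(1, 2)), Add(f, f)) = Mul(Pow(-12, Rational(1, 2)), Mul(2, f)) = Mul(Mul(2, I, Pow(3, Rational(1, 2))), Mul(2, f)) = Mul(4, I, f, Pow(3, Rational(1, 2))))
Add(Function('q')(Function('m')(-9, Mul(Mul(4, -1), -2))), 412431) = Add(Mul(4, I, Add(Mul(Mul(4, -1), -2), Mul(2, -9)), Pow(3, Rational(1, 2))), 412431) = Add(Mul(4, I, Add(Mul(-4, -2), -18), Pow(3, Rational(1, 2))), 412431) = Add(Mul(4, I, Add(8, -18), Pow(3, Rational(1, 2))), 412431) = Add(Mul(4, I, -10, Pow(3, Rational(1, 2))), 412431) = Add(Mul(-40, I, Pow(3, Rational(1, 2))), 412431) = Add(412431, Mul(-40, I, Pow(3, Rational(1, 2))))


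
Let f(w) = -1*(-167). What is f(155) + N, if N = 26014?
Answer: 26181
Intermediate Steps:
f(w) = 167
f(155) + N = 167 + 26014 = 26181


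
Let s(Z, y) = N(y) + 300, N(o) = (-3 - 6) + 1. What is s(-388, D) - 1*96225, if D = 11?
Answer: -95933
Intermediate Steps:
N(o) = -8 (N(o) = -9 + 1 = -8)
s(Z, y) = 292 (s(Z, y) = -8 + 300 = 292)
s(-388, D) - 1*96225 = 292 - 1*96225 = 292 - 96225 = -95933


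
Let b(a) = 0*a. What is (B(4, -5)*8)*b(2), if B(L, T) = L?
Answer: 0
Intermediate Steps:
b(a) = 0
(B(4, -5)*8)*b(2) = (4*8)*0 = 32*0 = 0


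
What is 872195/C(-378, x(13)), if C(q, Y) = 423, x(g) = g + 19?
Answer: 872195/423 ≈ 2061.9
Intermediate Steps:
x(g) = 19 + g
872195/C(-378, x(13)) = 872195/423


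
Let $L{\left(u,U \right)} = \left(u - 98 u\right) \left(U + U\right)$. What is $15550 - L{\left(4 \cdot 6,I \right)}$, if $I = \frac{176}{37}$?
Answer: $\frac{1394806}{37} \approx 37697.0$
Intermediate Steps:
$I = \frac{176}{37}$ ($I = 176 \cdot \frac{1}{37} = \frac{176}{37} \approx 4.7568$)
$L{\left(u,U \right)} = - 194 U u$ ($L{\left(u,U \right)} = - 97 u 2 U = - 194 U u$)
$15550 - L{\left(4 \cdot 6,I \right)} = 15550 - \left(-194\right) \frac{176}{37} \cdot 4 \cdot 6 = 15550 - \left(-194\right) \frac{176}{37} \cdot 24 = 15550 - - \frac{819456}{37} = 15550 + \frac{819456}{37} = \frac{1394806}{37}$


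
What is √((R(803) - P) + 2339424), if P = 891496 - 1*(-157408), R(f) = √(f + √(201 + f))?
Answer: √(1290520 + √(803 + 2*√251)) ≈ 1136.0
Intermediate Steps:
P = 1048904 (P = 891496 + 157408 = 1048904)
√((R(803) - P) + 2339424) = √((√(803 + √(201 + 803)) - 1*1048904) + 2339424) = √((√(803 + √1004) - 1048904) + 2339424) = √((√(803 + 2*√251) - 1048904) + 2339424) = √((-1048904 + √(803 + 2*√251)) + 2339424) = √(1290520 + √(803 + 2*√251))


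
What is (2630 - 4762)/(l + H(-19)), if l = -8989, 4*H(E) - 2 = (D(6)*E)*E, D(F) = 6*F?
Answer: 328/883 ≈ 0.37146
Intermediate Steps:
H(E) = ½ + 9*E² (H(E) = ½ + (((6*6)*E)*E)/4 = ½ + ((36*E)*E)/4 = ½ + (36*E²)/4 = ½ + 9*E²)
(2630 - 4762)/(l + H(-19)) = (2630 - 4762)/(-8989 + (½ + 9*(-19)²)) = -2132/(-8989 + (½ + 9*361)) = -2132/(-8989 + (½ + 3249)) = -2132/(-8989 + 6499/2) = -2132/(-11479/2) = -2132*(-2/11479) = 328/883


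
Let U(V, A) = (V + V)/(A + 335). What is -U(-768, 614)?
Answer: 1536/949 ≈ 1.6185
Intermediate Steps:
U(V, A) = 2*V/(335 + A) (U(V, A) = (2*V)/(335 + A) = 2*V/(335 + A))
-U(-768, 614) = -2*(-768)/(335 + 614) = -2*(-768)/949 = -1*(-1536/949) = 1536/949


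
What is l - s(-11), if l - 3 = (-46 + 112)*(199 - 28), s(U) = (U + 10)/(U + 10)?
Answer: 11288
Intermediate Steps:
s(U) = 1 (s(U) = (10 + U)/(10 + U) = 1)
l = 11289 (l = 3 + (-46 + 112)*(199 - 28) = 3 + 66*171 = 3 + 11286 = 11289)
l - s(-11) = 11289 - 1*1 = 11289 - 1 = 11288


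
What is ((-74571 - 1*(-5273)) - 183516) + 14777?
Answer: -238037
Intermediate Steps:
((-74571 - 1*(-5273)) - 183516) + 14777 = ((-74571 + 5273) - 183516) + 14777 = (-69298 - 183516) + 14777 = -252814 + 14777 = -238037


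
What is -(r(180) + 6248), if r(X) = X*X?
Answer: -38648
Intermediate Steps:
r(X) = X**2
-(r(180) + 6248) = -(180**2 + 6248) = -(32400 + 6248) = -1*38648 = -38648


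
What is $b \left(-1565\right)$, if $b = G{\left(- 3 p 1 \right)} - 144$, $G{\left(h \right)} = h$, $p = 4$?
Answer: $244140$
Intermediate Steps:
$b = -156$ ($b = \left(-3\right) 4 \cdot 1 - 144 = \left(-12\right) 1 - 144 = -12 - 144 = -156$)
$b \left(-1565\right) = \left(-156\right) \left(-1565\right) = 244140$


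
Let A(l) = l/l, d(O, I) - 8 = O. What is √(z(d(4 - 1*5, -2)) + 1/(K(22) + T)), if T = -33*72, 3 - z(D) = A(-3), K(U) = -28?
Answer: √2889007/1202 ≈ 1.4141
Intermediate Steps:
d(O, I) = 8 + O
A(l) = 1
z(D) = 2 (z(D) = 3 - 1*1 = 3 - 1 = 2)
T = -2376
√(z(d(4 - 1*5, -2)) + 1/(K(22) + T)) = √(2 + 1/(-28 - 2376)) = √(2 + 1/(-2404)) = √(2 - 1/2404) = √(4807/2404) = √2889007/1202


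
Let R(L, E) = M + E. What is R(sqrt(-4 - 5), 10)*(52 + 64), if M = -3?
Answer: 812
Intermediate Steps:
R(L, E) = -3 + E
R(sqrt(-4 - 5), 10)*(52 + 64) = (-3 + 10)*(52 + 64) = 7*116 = 812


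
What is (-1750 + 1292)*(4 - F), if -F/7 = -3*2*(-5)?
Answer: -98012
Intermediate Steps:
F = -210 (F = -7*(-3*2)*(-5) = -(-42)*(-5) = -7*30 = -210)
(-1750 + 1292)*(4 - F) = (-1750 + 1292)*(4 - 1*(-210)) = -458*(4 + 210) = -458*214 = -98012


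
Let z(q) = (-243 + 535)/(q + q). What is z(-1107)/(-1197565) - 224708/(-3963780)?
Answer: 22671002693/399908737035 ≈ 0.056690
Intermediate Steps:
z(q) = 146/q (z(q) = 292/((2*q)) = 292*(1/(2*q)) = 146/q)
z(-1107)/(-1197565) - 224708/(-3963780) = (146/(-1107))/(-1197565) - 224708/(-3963780) = (146*(-1/1107))*(-1/1197565) - 224708*(-1/3963780) = -146/1107*(-1/1197565) + 56177/990945 = 2/18160335 + 56177/990945 = 22671002693/399908737035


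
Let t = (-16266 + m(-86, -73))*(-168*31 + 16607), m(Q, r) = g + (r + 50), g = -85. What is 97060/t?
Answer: -48530/93323613 ≈ -0.00052002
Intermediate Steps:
m(Q, r) = -35 + r (m(Q, r) = -85 + (r + 50) = -85 + (50 + r) = -35 + r)
t = -186647226 (t = (-16266 + (-35 - 73))*(-168*31 + 16607) = (-16266 - 108)*(-5208 + 16607) = -16374*11399 = -186647226)
97060/t = 97060/(-186647226) = 97060*(-1/186647226) = -48530/93323613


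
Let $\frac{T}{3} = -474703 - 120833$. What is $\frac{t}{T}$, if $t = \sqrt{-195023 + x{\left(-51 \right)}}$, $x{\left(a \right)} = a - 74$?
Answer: $- \frac{i \sqrt{48787}}{893304} \approx - 0.00024726 i$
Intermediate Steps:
$T = -1786608$ ($T = 3 \left(-474703 - 120833\right) = 3 \left(-595536\right) = -1786608$)
$x{\left(a \right)} = -74 + a$ ($x{\left(a \right)} = a - 74 = -74 + a$)
$t = 2 i \sqrt{48787}$ ($t = \sqrt{-195023 - 125} = \sqrt{-195148} = 2 i \sqrt{48787} \approx 441.76 i$)
$\frac{t}{T} = \frac{2 i \sqrt{48787}}{-1786608} = 2 i \sqrt{48787} \left(- \frac{1}{1786608}\right) = - \frac{i \sqrt{48787}}{893304}$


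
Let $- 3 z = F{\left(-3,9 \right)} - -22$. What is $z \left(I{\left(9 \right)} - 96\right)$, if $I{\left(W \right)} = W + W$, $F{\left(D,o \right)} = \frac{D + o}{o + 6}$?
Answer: $\frac{2912}{5} \approx 582.4$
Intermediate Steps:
$F{\left(D,o \right)} = \frac{D + o}{6 + o}$
$I{\left(W \right)} = 2 W$
$z = - \frac{112}{15}$ ($z = - \frac{\frac{-3 + 9}{6 + 9} - -22}{3} = - \frac{\frac{1}{15} \cdot 6 + 22}{3} = - \frac{\frac{2}{5} + 22}{3} = \left(- \frac{1}{3}\right) \frac{112}{5} = - \frac{112}{15} \approx -7.4667$)
$z \left(I{\left(9 \right)} - 96\right) = - \frac{112 \left(2 \cdot 9 - 96\right)}{15} = - \frac{112 \left(18 - 96\right)}{15} = \left(- \frac{112}{15}\right) \left(-78\right) = \frac{2912}{5}$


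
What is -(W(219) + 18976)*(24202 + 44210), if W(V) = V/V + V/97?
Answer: -125945671056/97 ≈ -1.2984e+9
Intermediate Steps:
W(V) = 1 + V/97 (W(V) = 1 + V*(1/97) = 1 + V/97)
-(W(219) + 18976)*(24202 + 44210) = -((1 + (1/97)*219) + 18976)*(24202 + 44210) = -((1 + 219/97) + 18976)*68412 = -(316/97 + 18976)*68412 = -1840988*68412/97 = -1*125945671056/97 = -125945671056/97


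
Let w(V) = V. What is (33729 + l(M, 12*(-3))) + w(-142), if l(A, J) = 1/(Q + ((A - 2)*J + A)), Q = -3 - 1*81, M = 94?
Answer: 110904273/3302 ≈ 33587.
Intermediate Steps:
Q = -84 (Q = -3 - 81 = -84)
l(A, J) = 1/(-84 + A + J*(-2 + A)) (l(A, J) = 1/(-84 + ((A - 2)*J + A)) = 1/(-84 + ((-2 + A)*J + A)) = 1/(-84 + (J*(-2 + A) + A)) = 1/(-84 + (A + J*(-2 + A))) = 1/(-84 + A + J*(-2 + A)))
(33729 + l(M, 12*(-3))) + w(-142) = (33729 + 1/(-84 + 94 - 24*(-3) + 94*(12*(-3)))) - 142 = (33729 + 1/(-84 + 94 - 2*(-36) + 94*(-36))) - 142 = (33729 + 1/(-84 + 94 + 72 - 3384)) - 142 = (33729 + 1/(-3302)) - 142 = (33729 - 1/3302) - 142 = 111373157/3302 - 142 = 110904273/3302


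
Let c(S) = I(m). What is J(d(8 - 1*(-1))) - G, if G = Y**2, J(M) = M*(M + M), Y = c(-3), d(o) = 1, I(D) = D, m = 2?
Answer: -2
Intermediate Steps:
c(S) = 2
Y = 2
J(M) = 2*M**2 (J(M) = M*(2*M) = 2*M**2)
G = 4 (G = 2**2 = 4)
J(d(8 - 1*(-1))) - G = 2*1**2 - 1*4 = 2*1 - 4 = 2 - 4 = -2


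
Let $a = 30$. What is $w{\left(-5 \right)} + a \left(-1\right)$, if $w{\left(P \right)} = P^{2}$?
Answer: $-5$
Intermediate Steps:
$w{\left(-5 \right)} + a \left(-1\right) = \left(-5\right)^{2} + 30 \left(-1\right) = 25 - 30 = -5$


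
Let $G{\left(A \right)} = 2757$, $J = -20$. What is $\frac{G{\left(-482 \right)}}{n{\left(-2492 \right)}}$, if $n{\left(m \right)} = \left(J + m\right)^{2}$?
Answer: $\frac{2757}{6310144} \approx 0.00043692$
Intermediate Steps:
$n{\left(m \right)} = \left(-20 + m\right)^{2}$
$\frac{G{\left(-482 \right)}}{n{\left(-2492 \right)}} = \frac{2757}{\left(-20 - 2492\right)^{2}} = \frac{2757}{\left(-2512\right)^{2}} = \frac{2757}{6310144}$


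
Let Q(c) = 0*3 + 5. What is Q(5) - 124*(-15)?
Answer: 1865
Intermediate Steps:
Q(c) = 5 (Q(c) = 0 + 5 = 5)
Q(5) - 124*(-15) = 5 - 124*(-15) = 5 + 1860 = 1865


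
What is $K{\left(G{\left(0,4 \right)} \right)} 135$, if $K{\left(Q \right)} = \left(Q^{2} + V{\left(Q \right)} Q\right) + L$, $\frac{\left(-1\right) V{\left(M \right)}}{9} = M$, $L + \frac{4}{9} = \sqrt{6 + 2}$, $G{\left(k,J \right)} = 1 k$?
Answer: $-60 + 270 \sqrt{2} \approx 321.84$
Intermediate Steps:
$G{\left(k,J \right)} = k$
$L = - \frac{4}{9} + 2 \sqrt{2}$ ($L = - \frac{4}{9} + \sqrt{6 + 2} = - \frac{4}{9} + \sqrt{8} = - \frac{4}{9} + 2 \sqrt{2} \approx 2.384$)
$V{\left(M \right)} = - 9 M$
$K{\left(Q \right)} = - \frac{4}{9} - 8 Q^{2} + 2 \sqrt{2}$ ($K{\left(Q \right)} = \left(Q^{2} + - 9 Q Q\right) - \left(\frac{4}{9} - 2 \sqrt{2}\right) = \left(Q^{2} - 9 Q^{2}\right) - \left(\frac{4}{9} - 2 \sqrt{2}\right) = - 8 Q^{2} - \left(\frac{4}{9} - 2 \sqrt{2}\right) = - \frac{4}{9} - 8 Q^{2} + 2 \sqrt{2}$)
$K{\left(G{\left(0,4 \right)} \right)} 135 = \left(- \frac{4}{9} - 8 \cdot 0^{2} + 2 \sqrt{2}\right) 135 = \left(- \frac{4}{9} - 0 + 2 \sqrt{2}\right) 135 = \left(- \frac{4}{9} + 0 + 2 \sqrt{2}\right) 135 = \left(- \frac{4}{9} + 2 \sqrt{2}\right) 135 = -60 + 270 \sqrt{2}$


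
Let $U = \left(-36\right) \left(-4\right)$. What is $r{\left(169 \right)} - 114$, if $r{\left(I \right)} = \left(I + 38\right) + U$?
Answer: $237$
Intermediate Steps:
$U = 144$
$r{\left(I \right)} = 182 + I$ ($r{\left(I \right)} = \left(I + 38\right) + 144 = \left(38 + I\right) + 144 = 182 + I$)
$r{\left(169 \right)} - 114 = \left(182 + 169\right) - 114 = 351 - 114 = 237$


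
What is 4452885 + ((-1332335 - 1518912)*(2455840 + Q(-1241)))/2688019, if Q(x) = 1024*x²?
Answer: -4491571729898833/2688019 ≈ -1.6710e+9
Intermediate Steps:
4452885 + ((-1332335 - 1518912)*(2455840 + Q(-1241)))/2688019 = 4452885 + ((-1332335 - 1518912)*(2455840 + 1024*(-1241)²))/2688019 = 4452885 - 2851247*(2455840 + 1024*1540081)*(1/2688019) = 4452885 - 2851247*(2455840 + 1577042944)*(1/2688019) = 4452885 - 2851247*1579498784*(1/2688019) = 4452885 - 4503541169383648*1/2688019 = 4452885 - 4503541169383648/2688019 = -4491571729898833/2688019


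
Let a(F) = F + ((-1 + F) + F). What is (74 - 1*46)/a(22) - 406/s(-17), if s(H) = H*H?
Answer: -18298/18785 ≈ -0.97408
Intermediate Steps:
s(H) = H²
a(F) = -1 + 3*F (a(F) = F + (-1 + 2*F) = -1 + 3*F)
(74 - 1*46)/a(22) - 406/s(-17) = (74 - 1*46)/(-1 + 3*22) - 406/((-17)²) = (74 - 46)/(-1 + 66) - 406/289 = 28/65 - 406*1/289 = 28*(1/65) - 406/289 = 28/65 - 406/289 = -18298/18785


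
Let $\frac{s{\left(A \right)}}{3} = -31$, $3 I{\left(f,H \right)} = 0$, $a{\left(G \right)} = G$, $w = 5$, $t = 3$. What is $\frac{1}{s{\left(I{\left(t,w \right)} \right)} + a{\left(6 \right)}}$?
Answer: $- \frac{1}{87} \approx -0.011494$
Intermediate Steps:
$I{\left(f,H \right)} = 0$ ($I{\left(f,H \right)} = \frac{1}{3} \cdot 0 = 0$)
$s{\left(A \right)} = -93$ ($s{\left(A \right)} = 3 \left(-31\right) = -93$)
$\frac{1}{s{\left(I{\left(t,w \right)} \right)} + a{\left(6 \right)}} = \frac{1}{-93 + 6} = \frac{1}{-87} = - \frac{1}{87}$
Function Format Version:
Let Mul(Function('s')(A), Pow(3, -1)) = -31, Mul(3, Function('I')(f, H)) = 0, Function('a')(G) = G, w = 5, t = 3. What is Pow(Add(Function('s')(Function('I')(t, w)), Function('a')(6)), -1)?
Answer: Rational(-1, 87) ≈ -0.011494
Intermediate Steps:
Function('I')(f, H) = 0 (Function('I')(f, H) = Mul(Rational(1, 3), 0) = 0)
Function('s')(A) = -93 (Function('s')(A) = Mul(3, -31) = -93)
Pow(Add(Function('s')(Function('I')(t, w)), Function('a')(6)), -1) = Pow(Add(-93, 6), -1) = Pow(-87, -1) = Rational(-1, 87)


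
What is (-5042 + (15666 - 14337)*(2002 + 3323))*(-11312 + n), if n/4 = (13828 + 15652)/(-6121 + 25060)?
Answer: -1514231927410384/18939 ≈ -7.9953e+10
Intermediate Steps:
n = 117920/18939 (n = 4*((13828 + 15652)/(-6121 + 25060)) = 4*(29480/18939) = 117920/18939 ≈ 6.2263)
(-5042 + (15666 - 14337)*(2002 + 3323))*(-11312 + n) = (-5042 + (15666 - 14337)*(2002 + 3323))*(-11312 + 117920/18939) = (-5042 + 1329*5325)*(-214120048/18939) = (-5042 + 7076925)*(-214120048/18939) = 7071883*(-214120048/18939) = -1514231927410384/18939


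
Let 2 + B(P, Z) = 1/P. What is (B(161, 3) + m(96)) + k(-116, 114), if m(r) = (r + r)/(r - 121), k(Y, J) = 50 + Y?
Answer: -304587/4025 ≈ -75.674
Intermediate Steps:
B(P, Z) = -2 + 1/P
m(r) = 2*r/(-121 + r) (m(r) = (2*r)/(-121 + r) = 2*r/(-121 + r))
(B(161, 3) + m(96)) + k(-116, 114) = ((-2 + 1/161) + 2*96/(-121 + 96)) + (50 - 116) = ((-2 + 1/161) + 2*96/(-25)) - 66 = (-321/161 + 2*96*(-1/25)) - 66 = (-321/161 - 192/25) - 66 = -38937/4025 - 66 = -304587/4025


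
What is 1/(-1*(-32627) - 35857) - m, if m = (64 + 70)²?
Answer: -57997881/3230 ≈ -17956.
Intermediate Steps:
m = 17956 (m = 134² = 17956)
1/(-1*(-32627) - 35857) - m = 1/(-1*(-32627) - 35857) - 1*17956 = 1/(32627 - 35857) - 17956 = 1/(-3230) - 17956 = -1/3230 - 17956 = -57997881/3230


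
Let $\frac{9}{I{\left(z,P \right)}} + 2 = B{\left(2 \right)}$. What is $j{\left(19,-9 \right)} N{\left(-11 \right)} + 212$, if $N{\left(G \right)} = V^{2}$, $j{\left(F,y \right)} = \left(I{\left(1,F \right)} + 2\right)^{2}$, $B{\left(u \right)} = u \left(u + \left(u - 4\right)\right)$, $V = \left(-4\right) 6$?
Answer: $3812$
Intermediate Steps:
$V = -24$
$B{\left(u \right)} = u \left(-4 + 2 u\right)$ ($B{\left(u \right)} = u \left(u + \left(u - 4\right)\right) = u \left(u + \left(-4 + u\right)\right) = u \left(-4 + 2 u\right)$)
$I{\left(z,P \right)} = - \frac{9}{2}$ ($I{\left(z,P \right)} = \frac{9}{-2 + 2 \cdot 2 \left(-2 + 2\right)} = \frac{9}{-2 + 2 \cdot 2 \cdot 0} = \frac{9}{-2 + 0} = \frac{9}{-2} = 9 \left(- \frac{1}{2}\right) = - \frac{9}{2}$)
$j{\left(F,y \right)} = \frac{25}{4}$ ($j{\left(F,y \right)} = \left(- \frac{9}{2} + 2\right)^{2} = \left(- \frac{5}{2}\right)^{2} = \frac{25}{4}$)
$N{\left(G \right)} = 576$ ($N{\left(G \right)} = \left(-24\right)^{2} = 576$)
$j{\left(19,-9 \right)} N{\left(-11 \right)} + 212 = \frac{25}{4} \cdot 576 + 212 = 3600 + 212 = 3812$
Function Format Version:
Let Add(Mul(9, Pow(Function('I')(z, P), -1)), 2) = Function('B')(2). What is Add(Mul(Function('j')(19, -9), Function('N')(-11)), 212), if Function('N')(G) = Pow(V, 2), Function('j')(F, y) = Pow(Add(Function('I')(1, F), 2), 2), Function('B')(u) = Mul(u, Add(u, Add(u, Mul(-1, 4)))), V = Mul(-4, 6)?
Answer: 3812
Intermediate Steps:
V = -24
Function('B')(u) = Mul(u, Add(-4, Mul(2, u))) (Function('B')(u) = Mul(u, Add(u, Add(u, -4))) = Mul(u, Add(u, Add(-4, u))) = Mul(u, Add(-4, Mul(2, u))))
Function('I')(z, P) = Rational(-9, 2) (Function('I')(z, P) = Mul(9, Pow(Add(-2, Mul(2, 2, Add(-2, 2))), -1)) = Mul(9, Pow(Add(-2, Mul(2, 2, 0)), -1)) = Mul(9, Pow(Add(-2, 0), -1)) = Mul(9, Pow(-2, -1)) = Mul(9, Rational(-1, 2)) = Rational(-9, 2))
Function('j')(F, y) = Rational(25, 4) (Function('j')(F, y) = Pow(Add(Rational(-9, 2), 2), 2) = Pow(Rational(-5, 2), 2) = Rational(25, 4))
Function('N')(G) = 576 (Function('N')(G) = Pow(-24, 2) = 576)
Add(Mul(Function('j')(19, -9), Function('N')(-11)), 212) = Add(Mul(Rational(25, 4), 576), 212) = Add(3600, 212) = 3812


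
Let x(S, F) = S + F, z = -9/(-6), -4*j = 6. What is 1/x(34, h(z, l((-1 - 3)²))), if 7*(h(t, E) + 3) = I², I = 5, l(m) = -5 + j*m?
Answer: 7/242 ≈ 0.028926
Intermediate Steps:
j = -3/2 (j = -¼*6 = -3/2 ≈ -1.5000)
z = 3/2 (z = -9*(-⅙) = 3/2 ≈ 1.5000)
l(m) = -5 - 3*m/2
h(t, E) = 4/7 (h(t, E) = -3 + (⅐)*5² = -3 + (⅐)*25 = -3 + 25/7 = 4/7)
x(S, F) = F + S
1/x(34, h(z, l((-1 - 3)²))) = 1/(4/7 + 34) = 1/(242/7) = 7/242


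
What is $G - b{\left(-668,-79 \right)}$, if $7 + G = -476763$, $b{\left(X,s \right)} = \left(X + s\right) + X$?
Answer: $-475355$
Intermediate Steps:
$b{\left(X,s \right)} = s + 2 X$
$G = -476770$ ($G = -7 - 476763 = -476770$)
$G - b{\left(-668,-79 \right)} = -476770 - \left(-79 + 2 \left(-668\right)\right) = -476770 - \left(-79 - 1336\right) = -476770 - -1415 = -476770 + 1415 = -475355$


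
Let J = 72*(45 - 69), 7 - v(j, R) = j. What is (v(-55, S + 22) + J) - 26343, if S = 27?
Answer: -28009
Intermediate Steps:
v(j, R) = 7 - j
J = -1728 (J = 72*(-24) = -1728)
(v(-55, S + 22) + J) - 26343 = ((7 - 1*(-55)) - 1728) - 26343 = ((7 + 55) - 1728) - 26343 = (62 - 1728) - 26343 = -1666 - 26343 = -28009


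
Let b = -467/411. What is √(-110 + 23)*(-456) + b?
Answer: -467/411 - 456*I*√87 ≈ -1.1363 - 4253.3*I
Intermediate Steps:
b = -467/411 (b = -467*1/411 = -467/411 ≈ -1.1363)
√(-110 + 23)*(-456) + b = √(-110 + 23)*(-456) - 467/411 = √(-87)*(-456) - 467/411 = (I*√87)*(-456) - 467/411 = -456*I*√87 - 467/411 = -467/411 - 456*I*√87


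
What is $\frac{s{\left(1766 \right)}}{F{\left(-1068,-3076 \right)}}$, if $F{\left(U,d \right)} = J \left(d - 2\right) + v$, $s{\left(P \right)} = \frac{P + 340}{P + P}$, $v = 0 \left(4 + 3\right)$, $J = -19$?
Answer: $\frac{13}{1275052} \approx 1.0196 \cdot 10^{-5}$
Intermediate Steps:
$v = 0$ ($v = 0 \cdot 7 = 0$)
$s{\left(P \right)} = \frac{340 + P}{2 P}$
$F{\left(U,d \right)} = 38 - 19 d$ ($F{\left(U,d \right)} = - 19 \left(d - 2\right) + 0 = - 19 \left(-2 + d\right) + 0 = \left(38 - 19 d\right) + 0 = 38 - 19 d$)
$\frac{s{\left(1766 \right)}}{F{\left(-1068,-3076 \right)}} = \frac{\frac{1}{2} \cdot \frac{1}{1766} \left(340 + 1766\right)}{38 - -58444} = \frac{\frac{1}{2} \cdot \frac{1}{1766} \cdot 2106}{38 + 58444} = \frac{1053}{1766 \cdot 58482} = \frac{1053}{1766} \cdot \frac{1}{58482} = \frac{13}{1275052}$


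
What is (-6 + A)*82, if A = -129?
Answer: -11070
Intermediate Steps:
(-6 + A)*82 = (-6 - 129)*82 = -135*82 = -11070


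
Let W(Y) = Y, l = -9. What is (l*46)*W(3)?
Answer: -1242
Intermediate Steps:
(l*46)*W(3) = -9*46*3 = -414*3 = -1242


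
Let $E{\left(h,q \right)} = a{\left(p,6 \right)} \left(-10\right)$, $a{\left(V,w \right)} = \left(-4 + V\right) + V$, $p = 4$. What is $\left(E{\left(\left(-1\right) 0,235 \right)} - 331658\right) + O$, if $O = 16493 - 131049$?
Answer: $-446254$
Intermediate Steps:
$a{\left(V,w \right)} = -4 + 2 V$
$O = -114556$
$E{\left(h,q \right)} = -40$ ($E{\left(h,q \right)} = \left(-4 + 2 \cdot 4\right) \left(-10\right) = \left(-4 + 8\right) \left(-10\right) = 4 \left(-10\right) = -40$)
$\left(E{\left(\left(-1\right) 0,235 \right)} - 331658\right) + O = \left(-40 - 331658\right) - 114556 = -331698 - 114556 = -446254$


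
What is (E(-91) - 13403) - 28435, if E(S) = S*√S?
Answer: -41838 - 91*I*√91 ≈ -41838.0 - 868.08*I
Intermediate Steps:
E(S) = S^(3/2)
(E(-91) - 13403) - 28435 = ((-91)^(3/2) - 13403) - 28435 = (-91*I*√91 - 13403) - 28435 = (-13403 - 91*I*√91) - 28435 = -41838 - 91*I*√91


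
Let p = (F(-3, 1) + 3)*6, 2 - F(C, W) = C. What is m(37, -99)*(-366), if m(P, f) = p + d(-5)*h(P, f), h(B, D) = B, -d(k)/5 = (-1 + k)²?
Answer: 2419992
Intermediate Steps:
F(C, W) = 2 - C
d(k) = -5*(-1 + k)²
p = 48 (p = ((2 - 1*(-3)) + 3)*6 = ((2 + 3) + 3)*6 = (5 + 3)*6 = 8*6 = 48)
m(P, f) = 48 - 180*P (m(P, f) = 48 + (-5*(-1 - 5)²)*P = 48 + (-5*(-6)²)*P = 48 + (-5*36)*P = 48 - 180*P)
m(37, -99)*(-366) = (48 - 180*37)*(-366) = (48 - 6660)*(-366) = -6612*(-366) = 2419992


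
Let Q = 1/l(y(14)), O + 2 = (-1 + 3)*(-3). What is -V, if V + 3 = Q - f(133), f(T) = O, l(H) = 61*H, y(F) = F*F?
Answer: -59781/11956 ≈ -5.0001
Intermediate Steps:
y(F) = F**2
O = -8 (O = -2 + (-1 + 3)*(-3) = -2 + 2*(-3) = -2 - 6 = -8)
f(T) = -8
Q = 1/11956 (Q = 1/(61*14**2) = 1/(61*196) = 1/11956 ≈ 8.3640e-5)
V = 59781/11956 (V = -3 + (1/11956 - 1*(-8)) = -3 + (1/11956 + 8) = -3 + 95649/11956 = 59781/11956 ≈ 5.0001)
-V = -1*59781/11956 = -59781/11956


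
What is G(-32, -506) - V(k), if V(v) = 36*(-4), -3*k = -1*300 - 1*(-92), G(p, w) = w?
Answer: -362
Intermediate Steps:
k = 208/3 (k = -(-1*300 - 1*(-92))/3 = -(-300 + 92)/3 = -1/3*(-208) = 208/3 ≈ 69.333)
V(v) = -144
G(-32, -506) - V(k) = -506 - 1*(-144) = -506 + 144 = -362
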